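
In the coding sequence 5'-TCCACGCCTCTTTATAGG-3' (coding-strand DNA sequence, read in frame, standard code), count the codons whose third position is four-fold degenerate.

4

Codon 1 TCC (Ser): third position 4-fold.
Codon 2 ACG (Thr): third position 4-fold.
Codon 3 CCT (Pro): third position 4-fold.
Codon 4 CTT (Leu): third position 4-fold.
Codon 5 TAT (Tyr): third position 2-fold.
Codon 6 AGG (Arg): third position 2-fold.
Four-fold degenerate third positions: 4.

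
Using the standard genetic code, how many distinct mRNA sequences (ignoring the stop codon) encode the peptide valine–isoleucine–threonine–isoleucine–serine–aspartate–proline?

6912

Val: 4 codons.
Ile: 3 codons.
Thr: 4 codons.
Ile: 3 codons.
Ser: 6 codons.
Asp: 2 codons.
Pro: 4 codons.
4 × 3 × 4 × 3 × 6 × 2 × 4 = 6912.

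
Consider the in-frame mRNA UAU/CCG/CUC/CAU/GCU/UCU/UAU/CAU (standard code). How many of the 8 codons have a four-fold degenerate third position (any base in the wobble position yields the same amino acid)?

Codon 1 UAU (Tyr): third position 2-fold.
Codon 2 CCG (Pro): third position 4-fold.
Codon 3 CUC (Leu): third position 4-fold.
Codon 4 CAU (His): third position 2-fold.
Codon 5 GCU (Ala): third position 4-fold.
Codon 6 UCU (Ser): third position 4-fold.
Codon 7 UAU (Tyr): third position 2-fold.
Codon 8 CAU (His): third position 2-fold.
Four-fold degenerate third positions: 4.

4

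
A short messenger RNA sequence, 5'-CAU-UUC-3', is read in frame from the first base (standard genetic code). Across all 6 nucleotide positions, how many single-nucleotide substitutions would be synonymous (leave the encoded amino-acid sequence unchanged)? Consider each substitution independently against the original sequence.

2

Codon 1 (CAU, His): 1 synonymous substitution.
Codon 2 (UUC, Phe): 1 synonymous substitution.
Total: 1 + 1 = 2.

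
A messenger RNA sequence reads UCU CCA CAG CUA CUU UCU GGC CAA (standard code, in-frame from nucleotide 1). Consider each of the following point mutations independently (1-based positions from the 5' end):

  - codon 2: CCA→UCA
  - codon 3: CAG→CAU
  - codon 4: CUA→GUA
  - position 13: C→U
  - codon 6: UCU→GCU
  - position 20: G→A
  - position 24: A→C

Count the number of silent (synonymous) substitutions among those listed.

0

Codon 2: CCA (Pro) → UCA (Ser) — missense.
Codon 3: CAG (Gln) → CAU (His) — missense.
Codon 4: CUA (Leu) → GUA (Val) — missense.
Codon 5: CUU (Leu) → UUU (Phe) — missense.
Codon 6: UCU (Ser) → GCU (Ala) — missense.
Codon 7: GGC (Gly) → GAC (Asp) — missense.
Codon 8: CAA (Gln) → CAC (His) — missense.
Synonymous: 0 of 7.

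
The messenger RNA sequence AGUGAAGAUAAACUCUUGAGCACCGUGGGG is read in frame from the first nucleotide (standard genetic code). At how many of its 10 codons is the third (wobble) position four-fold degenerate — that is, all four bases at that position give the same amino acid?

Codon 1 AGU (Ser): third position 2-fold.
Codon 2 GAA (Glu): third position 2-fold.
Codon 3 GAU (Asp): third position 2-fold.
Codon 4 AAA (Lys): third position 2-fold.
Codon 5 CUC (Leu): third position 4-fold.
Codon 6 UUG (Leu): third position 2-fold.
Codon 7 AGC (Ser): third position 2-fold.
Codon 8 ACC (Thr): third position 4-fold.
Codon 9 GUG (Val): third position 4-fold.
Codon 10 GGG (Gly): third position 4-fold.
Four-fold degenerate third positions: 4.

4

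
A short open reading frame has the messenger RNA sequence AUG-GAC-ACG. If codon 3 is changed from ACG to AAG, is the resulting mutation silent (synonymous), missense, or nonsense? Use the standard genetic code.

Position 8 falls in codon 3: ACG → Thr.
After the substitution the codon is AAG → Lys.
Thr ≠ Lys, so this is a missense mutation.

missense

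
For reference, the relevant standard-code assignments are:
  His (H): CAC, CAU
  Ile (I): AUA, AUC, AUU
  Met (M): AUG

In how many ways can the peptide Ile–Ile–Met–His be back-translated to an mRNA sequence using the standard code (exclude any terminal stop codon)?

Ile: 3 codons.
Ile: 3 codons.
Met: 1 codon.
His: 2 codons.
3 × 3 × 1 × 2 = 18.

18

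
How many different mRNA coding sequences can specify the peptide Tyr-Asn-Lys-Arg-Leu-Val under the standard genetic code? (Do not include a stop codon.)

1152

Tyr: 2 codons.
Asn: 2 codons.
Lys: 2 codons.
Arg: 6 codons.
Leu: 6 codons.
Val: 4 codons.
2 × 2 × 2 × 6 × 6 × 4 = 1152.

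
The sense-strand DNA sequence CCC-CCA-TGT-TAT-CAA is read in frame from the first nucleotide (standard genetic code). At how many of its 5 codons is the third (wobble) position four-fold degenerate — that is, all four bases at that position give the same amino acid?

2

Codon 1 CCC (Pro): third position 4-fold.
Codon 2 CCA (Pro): third position 4-fold.
Codon 3 TGT (Cys): third position 2-fold.
Codon 4 TAT (Tyr): third position 2-fold.
Codon 5 CAA (Gln): third position 2-fold.
Four-fold degenerate third positions: 2.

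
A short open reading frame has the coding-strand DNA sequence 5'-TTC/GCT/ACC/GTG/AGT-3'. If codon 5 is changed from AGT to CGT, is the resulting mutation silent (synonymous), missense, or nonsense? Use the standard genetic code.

missense

Position 13 falls in codon 5: AGT → Ser.
After the substitution the codon is CGT → Arg.
Ser ≠ Arg, so this is a missense mutation.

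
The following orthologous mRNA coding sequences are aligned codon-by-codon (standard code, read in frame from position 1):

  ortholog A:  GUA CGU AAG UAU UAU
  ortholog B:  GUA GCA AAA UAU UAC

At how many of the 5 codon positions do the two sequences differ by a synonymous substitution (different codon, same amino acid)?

2

Codon 1: GUA Val / GUA Val — identical.
Codon 2: CGU Arg / GCA Ala — nonsynonymous.
Codon 3: AAG Lys / AAA Lys — synonymous.
Codon 4: UAU Tyr / UAU Tyr — identical.
Codon 5: UAU Tyr / UAC Tyr — synonymous.
Synonymous differences: 2.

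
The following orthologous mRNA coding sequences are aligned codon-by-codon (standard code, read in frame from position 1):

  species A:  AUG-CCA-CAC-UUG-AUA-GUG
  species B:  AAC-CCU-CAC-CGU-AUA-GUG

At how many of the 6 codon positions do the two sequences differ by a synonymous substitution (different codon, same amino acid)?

1

Codon 1: AUG Met / AAC Asn — nonsynonymous.
Codon 2: CCA Pro / CCU Pro — synonymous.
Codon 3: CAC His / CAC His — identical.
Codon 4: UUG Leu / CGU Arg — nonsynonymous.
Codon 5: AUA Ile / AUA Ile — identical.
Codon 6: GUG Val / GUG Val — identical.
Synonymous differences: 1.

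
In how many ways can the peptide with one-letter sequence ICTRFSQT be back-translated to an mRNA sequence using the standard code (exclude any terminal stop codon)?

Ile: 3 codons.
Cys: 2 codons.
Thr: 4 codons.
Arg: 6 codons.
Phe: 2 codons.
Ser: 6 codons.
Gln: 2 codons.
Thr: 4 codons.
3 × 2 × 4 × 6 × 2 × 6 × 2 × 4 = 13824.

13824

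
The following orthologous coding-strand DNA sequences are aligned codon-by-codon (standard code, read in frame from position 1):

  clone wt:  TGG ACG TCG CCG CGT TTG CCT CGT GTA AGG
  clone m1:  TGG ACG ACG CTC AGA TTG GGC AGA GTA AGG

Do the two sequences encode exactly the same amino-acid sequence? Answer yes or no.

no

Codon 1: TGG Trp / TGG Trp — identical.
Codon 2: ACG Thr / ACG Thr — identical.
Codon 3: TCG Ser / ACG Thr — nonsynonymous.
Codon 4: CCG Pro / CTC Leu — nonsynonymous.
Codon 5: CGT Arg / AGA Arg — synonymous.
Codon 6: TTG Leu / TTG Leu — identical.
Codon 7: CCT Pro / GGC Gly — nonsynonymous.
Codon 8: CGT Arg / AGA Arg — synonymous.
Codon 9: GTA Val / GTA Val — identical.
Codon 10: AGG Arg / AGG Arg — identical.
Nonsynonymous differences: 3 → different protein.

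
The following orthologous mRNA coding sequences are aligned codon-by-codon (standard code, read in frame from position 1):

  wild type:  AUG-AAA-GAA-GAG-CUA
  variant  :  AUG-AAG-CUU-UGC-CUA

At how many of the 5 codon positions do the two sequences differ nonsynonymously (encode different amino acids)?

Codon 1: AUG Met / AUG Met — identical.
Codon 2: AAA Lys / AAG Lys — synonymous.
Codon 3: GAA Glu / CUU Leu — nonsynonymous.
Codon 4: GAG Glu / UGC Cys — nonsynonymous.
Codon 5: CUA Leu / CUA Leu — identical.
Nonsynonymous differences: 2.

2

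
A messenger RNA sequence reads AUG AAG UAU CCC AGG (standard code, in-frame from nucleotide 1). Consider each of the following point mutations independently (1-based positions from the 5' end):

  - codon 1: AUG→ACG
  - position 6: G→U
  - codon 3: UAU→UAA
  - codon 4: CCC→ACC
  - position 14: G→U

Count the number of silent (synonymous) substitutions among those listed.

Codon 1: AUG (Met) → ACG (Thr) — missense.
Codon 2: AAG (Lys) → AAU (Asn) — missense.
Codon 3: UAU (Tyr) → UAA (Stop) — nonsense.
Codon 4: CCC (Pro) → ACC (Thr) — missense.
Codon 5: AGG (Arg) → AUG (Met) — missense.
Synonymous: 0 of 5.

0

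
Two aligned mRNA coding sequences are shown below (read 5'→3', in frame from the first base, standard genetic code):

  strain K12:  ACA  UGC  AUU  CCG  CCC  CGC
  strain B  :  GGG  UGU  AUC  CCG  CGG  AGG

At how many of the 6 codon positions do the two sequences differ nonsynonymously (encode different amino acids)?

2

Codon 1: ACA Thr / GGG Gly — nonsynonymous.
Codon 2: UGC Cys / UGU Cys — synonymous.
Codon 3: AUU Ile / AUC Ile — synonymous.
Codon 4: CCG Pro / CCG Pro — identical.
Codon 5: CCC Pro / CGG Arg — nonsynonymous.
Codon 6: CGC Arg / AGG Arg — synonymous.
Nonsynonymous differences: 2.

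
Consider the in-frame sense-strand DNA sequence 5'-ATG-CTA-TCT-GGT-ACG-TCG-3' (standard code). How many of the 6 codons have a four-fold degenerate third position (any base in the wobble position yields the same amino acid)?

5

Codon 1 ATG (Met): third position 1-fold.
Codon 2 CTA (Leu): third position 4-fold.
Codon 3 TCT (Ser): third position 4-fold.
Codon 4 GGT (Gly): third position 4-fold.
Codon 5 ACG (Thr): third position 4-fold.
Codon 6 TCG (Ser): third position 4-fold.
Four-fold degenerate third positions: 5.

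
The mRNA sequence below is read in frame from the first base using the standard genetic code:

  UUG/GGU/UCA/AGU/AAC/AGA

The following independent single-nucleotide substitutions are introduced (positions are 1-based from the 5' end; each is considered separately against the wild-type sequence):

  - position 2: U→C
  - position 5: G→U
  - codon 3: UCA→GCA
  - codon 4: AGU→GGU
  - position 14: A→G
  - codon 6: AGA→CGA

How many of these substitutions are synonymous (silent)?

1

Codon 1: UUG (Leu) → UCG (Ser) — missense.
Codon 2: GGU (Gly) → GUU (Val) — missense.
Codon 3: UCA (Ser) → GCA (Ala) — missense.
Codon 4: AGU (Ser) → GGU (Gly) — missense.
Codon 5: AAC (Asn) → AGC (Ser) — missense.
Codon 6: AGA (Arg) → CGA (Arg) — synonymous.
Synonymous: 1 of 6.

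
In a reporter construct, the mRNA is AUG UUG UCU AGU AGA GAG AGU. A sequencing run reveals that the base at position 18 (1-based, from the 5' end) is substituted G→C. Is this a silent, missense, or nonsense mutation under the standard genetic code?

Position 18 falls in codon 6: GAG → Glu.
After the substitution the codon is GAC → Asp.
Glu ≠ Asp, so this is a missense mutation.

missense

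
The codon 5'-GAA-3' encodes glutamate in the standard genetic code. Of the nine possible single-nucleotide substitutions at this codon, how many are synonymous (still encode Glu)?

1

Position 1: none → 0 synonymous.
Position 2: none → 0 synonymous.
Position 3: GAG → 1 synonymous.
Total: 0 + 0 + 1 = 1.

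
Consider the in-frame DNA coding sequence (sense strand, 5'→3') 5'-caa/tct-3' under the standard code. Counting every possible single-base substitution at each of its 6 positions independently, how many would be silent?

4

Codon 1 (CAA, Gln): 1 synonymous substitution.
Codon 2 (TCT, Ser): 3 synonymous substitutions.
Total: 1 + 3 = 4.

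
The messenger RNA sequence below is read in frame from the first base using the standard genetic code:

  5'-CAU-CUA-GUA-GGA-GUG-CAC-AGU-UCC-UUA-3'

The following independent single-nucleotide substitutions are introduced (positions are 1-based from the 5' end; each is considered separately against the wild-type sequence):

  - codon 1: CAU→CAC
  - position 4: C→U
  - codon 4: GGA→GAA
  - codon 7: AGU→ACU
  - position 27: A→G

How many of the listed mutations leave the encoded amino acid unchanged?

3

Codon 1: CAU (His) → CAC (His) — synonymous.
Codon 2: CUA (Leu) → UUA (Leu) — synonymous.
Codon 4: GGA (Gly) → GAA (Glu) — missense.
Codon 7: AGU (Ser) → ACU (Thr) — missense.
Codon 9: UUA (Leu) → UUG (Leu) — synonymous.
Synonymous: 3 of 5.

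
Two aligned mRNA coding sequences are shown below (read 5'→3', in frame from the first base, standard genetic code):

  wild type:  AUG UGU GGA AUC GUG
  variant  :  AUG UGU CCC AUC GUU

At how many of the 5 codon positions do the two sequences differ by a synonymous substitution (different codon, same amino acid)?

1

Codon 1: AUG Met / AUG Met — identical.
Codon 2: UGU Cys / UGU Cys — identical.
Codon 3: GGA Gly / CCC Pro — nonsynonymous.
Codon 4: AUC Ile / AUC Ile — identical.
Codon 5: GUG Val / GUU Val — synonymous.
Synonymous differences: 1.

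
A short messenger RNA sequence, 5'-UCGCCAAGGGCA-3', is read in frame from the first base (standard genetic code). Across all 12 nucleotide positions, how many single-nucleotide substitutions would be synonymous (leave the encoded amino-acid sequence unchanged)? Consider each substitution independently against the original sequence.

11

Codon 1 (UCG, Ser): 3 synonymous substitutions.
Codon 2 (CCA, Pro): 3 synonymous substitutions.
Codon 3 (AGG, Arg): 2 synonymous substitutions.
Codon 4 (GCA, Ala): 3 synonymous substitutions.
Total: 3 + 3 + 2 + 3 = 11.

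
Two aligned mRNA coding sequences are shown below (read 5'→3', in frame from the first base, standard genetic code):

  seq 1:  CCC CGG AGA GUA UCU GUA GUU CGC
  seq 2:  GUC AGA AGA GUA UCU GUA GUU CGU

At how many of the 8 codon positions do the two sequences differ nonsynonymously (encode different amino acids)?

1

Codon 1: CCC Pro / GUC Val — nonsynonymous.
Codon 2: CGG Arg / AGA Arg — synonymous.
Codon 3: AGA Arg / AGA Arg — identical.
Codon 4: GUA Val / GUA Val — identical.
Codon 5: UCU Ser / UCU Ser — identical.
Codon 6: GUA Val / GUA Val — identical.
Codon 7: GUU Val / GUU Val — identical.
Codon 8: CGC Arg / CGU Arg — synonymous.
Nonsynonymous differences: 1.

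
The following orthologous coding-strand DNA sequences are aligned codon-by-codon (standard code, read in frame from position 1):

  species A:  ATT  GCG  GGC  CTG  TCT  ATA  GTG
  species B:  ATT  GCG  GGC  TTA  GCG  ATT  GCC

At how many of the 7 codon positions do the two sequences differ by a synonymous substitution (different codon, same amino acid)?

Codon 1: ATT Ile / ATT Ile — identical.
Codon 2: GCG Ala / GCG Ala — identical.
Codon 3: GGC Gly / GGC Gly — identical.
Codon 4: CTG Leu / TTA Leu — synonymous.
Codon 5: TCT Ser / GCG Ala — nonsynonymous.
Codon 6: ATA Ile / ATT Ile — synonymous.
Codon 7: GTG Val / GCC Ala — nonsynonymous.
Synonymous differences: 2.

2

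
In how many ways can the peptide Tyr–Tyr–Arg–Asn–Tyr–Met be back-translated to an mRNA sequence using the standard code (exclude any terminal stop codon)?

Tyr: 2 codons.
Tyr: 2 codons.
Arg: 6 codons.
Asn: 2 codons.
Tyr: 2 codons.
Met: 1 codon.
2 × 2 × 6 × 2 × 2 × 1 = 96.

96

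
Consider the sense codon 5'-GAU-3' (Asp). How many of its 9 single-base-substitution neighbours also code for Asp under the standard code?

1

Position 1: none → 0 synonymous.
Position 2: none → 0 synonymous.
Position 3: GAC → 1 synonymous.
Total: 0 + 0 + 1 = 1.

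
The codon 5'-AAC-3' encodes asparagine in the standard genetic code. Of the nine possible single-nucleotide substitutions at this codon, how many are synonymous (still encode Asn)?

1

Position 1: none → 0 synonymous.
Position 2: none → 0 synonymous.
Position 3: AAU → 1 synonymous.
Total: 0 + 0 + 1 = 1.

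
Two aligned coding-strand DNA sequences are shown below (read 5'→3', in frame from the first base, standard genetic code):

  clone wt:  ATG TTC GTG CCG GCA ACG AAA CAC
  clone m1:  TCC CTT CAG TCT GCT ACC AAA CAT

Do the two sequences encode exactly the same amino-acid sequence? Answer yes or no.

Codon 1: ATG Met / TCC Ser — nonsynonymous.
Codon 2: TTC Phe / CTT Leu — nonsynonymous.
Codon 3: GTG Val / CAG Gln — nonsynonymous.
Codon 4: CCG Pro / TCT Ser — nonsynonymous.
Codon 5: GCA Ala / GCT Ala — synonymous.
Codon 6: ACG Thr / ACC Thr — synonymous.
Codon 7: AAA Lys / AAA Lys — identical.
Codon 8: CAC His / CAT His — synonymous.
Nonsynonymous differences: 4 → different protein.

no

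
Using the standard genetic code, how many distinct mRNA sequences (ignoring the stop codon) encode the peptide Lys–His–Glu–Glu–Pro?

Lys: 2 codons.
His: 2 codons.
Glu: 2 codons.
Glu: 2 codons.
Pro: 4 codons.
2 × 2 × 2 × 2 × 4 = 64.

64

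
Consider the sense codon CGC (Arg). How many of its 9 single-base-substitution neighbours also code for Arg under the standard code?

Position 1: none → 0 synonymous.
Position 2: none → 0 synonymous.
Position 3: CGU, CGA, CGG → 3 synonymous.
Total: 0 + 0 + 3 = 3.

3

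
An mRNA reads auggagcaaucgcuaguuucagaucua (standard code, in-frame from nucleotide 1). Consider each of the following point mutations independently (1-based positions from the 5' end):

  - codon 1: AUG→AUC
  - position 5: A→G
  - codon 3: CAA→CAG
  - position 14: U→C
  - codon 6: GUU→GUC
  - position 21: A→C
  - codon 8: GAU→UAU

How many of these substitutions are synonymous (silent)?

Codon 1: AUG (Met) → AUC (Ile) — missense.
Codon 2: GAG (Glu) → GGG (Gly) — missense.
Codon 3: CAA (Gln) → CAG (Gln) — synonymous.
Codon 5: CUA (Leu) → CCA (Pro) — missense.
Codon 6: GUU (Val) → GUC (Val) — synonymous.
Codon 7: UCA (Ser) → UCC (Ser) — synonymous.
Codon 8: GAU (Asp) → UAU (Tyr) — missense.
Synonymous: 3 of 7.

3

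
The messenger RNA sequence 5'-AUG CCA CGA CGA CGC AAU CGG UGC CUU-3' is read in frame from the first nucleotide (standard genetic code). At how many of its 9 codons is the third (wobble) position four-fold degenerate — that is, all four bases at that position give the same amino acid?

Codon 1 AUG (Met): third position 1-fold.
Codon 2 CCA (Pro): third position 4-fold.
Codon 3 CGA (Arg): third position 4-fold.
Codon 4 CGA (Arg): third position 4-fold.
Codon 5 CGC (Arg): third position 4-fold.
Codon 6 AAU (Asn): third position 2-fold.
Codon 7 CGG (Arg): third position 4-fold.
Codon 8 UGC (Cys): third position 2-fold.
Codon 9 CUU (Leu): third position 4-fold.
Four-fold degenerate third positions: 6.

6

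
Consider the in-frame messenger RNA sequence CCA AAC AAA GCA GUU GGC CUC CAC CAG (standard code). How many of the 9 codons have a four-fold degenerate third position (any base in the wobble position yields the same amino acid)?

5

Codon 1 CCA (Pro): third position 4-fold.
Codon 2 AAC (Asn): third position 2-fold.
Codon 3 AAA (Lys): third position 2-fold.
Codon 4 GCA (Ala): third position 4-fold.
Codon 5 GUU (Val): third position 4-fold.
Codon 6 GGC (Gly): third position 4-fold.
Codon 7 CUC (Leu): third position 4-fold.
Codon 8 CAC (His): third position 2-fold.
Codon 9 CAG (Gln): third position 2-fold.
Four-fold degenerate third positions: 5.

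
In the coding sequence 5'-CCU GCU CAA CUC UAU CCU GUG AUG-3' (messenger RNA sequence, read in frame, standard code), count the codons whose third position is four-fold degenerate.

Codon 1 CCU (Pro): third position 4-fold.
Codon 2 GCU (Ala): third position 4-fold.
Codon 3 CAA (Gln): third position 2-fold.
Codon 4 CUC (Leu): third position 4-fold.
Codon 5 UAU (Tyr): third position 2-fold.
Codon 6 CCU (Pro): third position 4-fold.
Codon 7 GUG (Val): third position 4-fold.
Codon 8 AUG (Met): third position 1-fold.
Four-fold degenerate third positions: 5.

5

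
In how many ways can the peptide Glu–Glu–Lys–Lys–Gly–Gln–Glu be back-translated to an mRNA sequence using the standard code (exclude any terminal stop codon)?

Glu: 2 codons.
Glu: 2 codons.
Lys: 2 codons.
Lys: 2 codons.
Gly: 4 codons.
Gln: 2 codons.
Glu: 2 codons.
2 × 2 × 2 × 2 × 4 × 2 × 2 = 256.

256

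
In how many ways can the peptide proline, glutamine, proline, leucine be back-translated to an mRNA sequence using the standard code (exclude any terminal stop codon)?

Pro: 4 codons.
Gln: 2 codons.
Pro: 4 codons.
Leu: 6 codons.
4 × 2 × 4 × 6 = 192.

192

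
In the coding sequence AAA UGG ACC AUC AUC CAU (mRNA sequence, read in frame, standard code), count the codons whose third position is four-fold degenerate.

Codon 1 AAA (Lys): third position 2-fold.
Codon 2 UGG (Trp): third position 1-fold.
Codon 3 ACC (Thr): third position 4-fold.
Codon 4 AUC (Ile): third position 3-fold.
Codon 5 AUC (Ile): third position 3-fold.
Codon 6 CAU (His): third position 2-fold.
Four-fold degenerate third positions: 1.

1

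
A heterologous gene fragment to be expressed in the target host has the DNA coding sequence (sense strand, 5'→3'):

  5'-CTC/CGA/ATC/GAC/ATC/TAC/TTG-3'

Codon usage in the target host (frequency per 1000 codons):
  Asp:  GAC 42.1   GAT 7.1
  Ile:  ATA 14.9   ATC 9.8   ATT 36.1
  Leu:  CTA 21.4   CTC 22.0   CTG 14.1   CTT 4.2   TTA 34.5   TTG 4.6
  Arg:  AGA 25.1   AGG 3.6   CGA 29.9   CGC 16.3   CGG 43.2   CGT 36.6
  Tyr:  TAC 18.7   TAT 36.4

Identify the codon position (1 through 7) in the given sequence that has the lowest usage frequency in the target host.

Codon 1 CTC (Leu): 22.0 per 1000.
Codon 2 CGA (Arg): 29.9 per 1000.
Codon 3 ATC (Ile): 9.8 per 1000.
Codon 4 GAC (Asp): 42.1 per 1000.
Codon 5 ATC (Ile): 9.8 per 1000.
Codon 6 TAC (Tyr): 18.7 per 1000.
Codon 7 TTG (Leu): 4.6 per 1000.
Lowest frequency is 4.6 at codon 7.

7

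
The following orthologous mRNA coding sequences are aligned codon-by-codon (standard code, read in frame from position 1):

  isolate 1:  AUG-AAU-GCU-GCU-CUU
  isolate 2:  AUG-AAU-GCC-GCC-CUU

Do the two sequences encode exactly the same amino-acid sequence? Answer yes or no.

yes

Codon 1: AUG Met / AUG Met — identical.
Codon 2: AAU Asn / AAU Asn — identical.
Codon 3: GCU Ala / GCC Ala — synonymous.
Codon 4: GCU Ala / GCC Ala — synonymous.
Codon 5: CUU Leu / CUU Leu — identical.
Nonsynonymous differences: 0 → same protein.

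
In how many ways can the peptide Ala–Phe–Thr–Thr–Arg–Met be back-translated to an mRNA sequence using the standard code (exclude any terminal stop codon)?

768

Ala: 4 codons.
Phe: 2 codons.
Thr: 4 codons.
Thr: 4 codons.
Arg: 6 codons.
Met: 1 codon.
4 × 2 × 4 × 4 × 6 × 1 = 768.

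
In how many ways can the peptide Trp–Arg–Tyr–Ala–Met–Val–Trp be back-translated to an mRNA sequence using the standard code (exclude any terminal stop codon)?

Trp: 1 codon.
Arg: 6 codons.
Tyr: 2 codons.
Ala: 4 codons.
Met: 1 codon.
Val: 4 codons.
Trp: 1 codon.
1 × 6 × 2 × 4 × 1 × 4 × 1 = 192.

192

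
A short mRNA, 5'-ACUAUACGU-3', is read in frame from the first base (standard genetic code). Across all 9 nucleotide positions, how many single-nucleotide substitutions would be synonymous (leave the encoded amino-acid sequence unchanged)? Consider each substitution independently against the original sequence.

8

Codon 1 (ACU, Thr): 3 synonymous substitutions.
Codon 2 (AUA, Ile): 2 synonymous substitutions.
Codon 3 (CGU, Arg): 3 synonymous substitutions.
Total: 3 + 2 + 3 = 8.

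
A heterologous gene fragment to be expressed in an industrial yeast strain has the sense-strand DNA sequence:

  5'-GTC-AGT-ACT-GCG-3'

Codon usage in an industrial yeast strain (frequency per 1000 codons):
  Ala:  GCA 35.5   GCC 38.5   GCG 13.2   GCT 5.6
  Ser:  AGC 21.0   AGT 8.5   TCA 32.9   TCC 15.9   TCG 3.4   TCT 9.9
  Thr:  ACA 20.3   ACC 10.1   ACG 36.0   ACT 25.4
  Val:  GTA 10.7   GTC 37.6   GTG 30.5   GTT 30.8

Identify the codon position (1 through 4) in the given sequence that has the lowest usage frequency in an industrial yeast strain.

Codon 1 GTC (Val): 37.6 per 1000.
Codon 2 AGT (Ser): 8.5 per 1000.
Codon 3 ACT (Thr): 25.4 per 1000.
Codon 4 GCG (Ala): 13.2 per 1000.
Lowest frequency is 8.5 at codon 2.

2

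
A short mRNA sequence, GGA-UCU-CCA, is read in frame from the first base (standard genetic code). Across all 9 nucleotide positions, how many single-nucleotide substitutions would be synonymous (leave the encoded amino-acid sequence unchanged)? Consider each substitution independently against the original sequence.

9

Codon 1 (GGA, Gly): 3 synonymous substitutions.
Codon 2 (UCU, Ser): 3 synonymous substitutions.
Codon 3 (CCA, Pro): 3 synonymous substitutions.
Total: 3 + 3 + 3 = 9.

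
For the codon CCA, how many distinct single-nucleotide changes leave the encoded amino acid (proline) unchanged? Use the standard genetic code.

3

Position 1: none → 0 synonymous.
Position 2: none → 0 synonymous.
Position 3: CCU, CCC, CCG → 3 synonymous.
Total: 0 + 0 + 3 = 3.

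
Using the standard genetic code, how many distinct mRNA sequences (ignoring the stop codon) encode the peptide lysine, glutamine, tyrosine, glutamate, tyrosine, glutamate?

Lys: 2 codons.
Gln: 2 codons.
Tyr: 2 codons.
Glu: 2 codons.
Tyr: 2 codons.
Glu: 2 codons.
2 × 2 × 2 × 2 × 2 × 2 = 64.

64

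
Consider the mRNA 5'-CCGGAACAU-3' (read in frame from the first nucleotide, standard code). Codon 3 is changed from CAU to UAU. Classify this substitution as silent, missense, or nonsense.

Position 7 falls in codon 3: CAU → His.
After the substitution the codon is UAU → Tyr.
His ≠ Tyr, so this is a missense mutation.

missense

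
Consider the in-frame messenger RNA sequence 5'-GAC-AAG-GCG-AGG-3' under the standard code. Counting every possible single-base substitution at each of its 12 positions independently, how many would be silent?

Codon 1 (GAC, Asp): 1 synonymous substitution.
Codon 2 (AAG, Lys): 1 synonymous substitution.
Codon 3 (GCG, Ala): 3 synonymous substitutions.
Codon 4 (AGG, Arg): 2 synonymous substitutions.
Total: 1 + 1 + 3 + 2 = 7.

7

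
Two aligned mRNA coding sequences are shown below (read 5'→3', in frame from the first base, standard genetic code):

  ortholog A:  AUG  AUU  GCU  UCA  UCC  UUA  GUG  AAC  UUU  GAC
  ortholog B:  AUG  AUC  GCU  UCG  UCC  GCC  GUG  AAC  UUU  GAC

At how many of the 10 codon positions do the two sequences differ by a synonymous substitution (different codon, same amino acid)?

2

Codon 1: AUG Met / AUG Met — identical.
Codon 2: AUU Ile / AUC Ile — synonymous.
Codon 3: GCU Ala / GCU Ala — identical.
Codon 4: UCA Ser / UCG Ser — synonymous.
Codon 5: UCC Ser / UCC Ser — identical.
Codon 6: UUA Leu / GCC Ala — nonsynonymous.
Codon 7: GUG Val / GUG Val — identical.
Codon 8: AAC Asn / AAC Asn — identical.
Codon 9: UUU Phe / UUU Phe — identical.
Codon 10: GAC Asp / GAC Asp — identical.
Synonymous differences: 2.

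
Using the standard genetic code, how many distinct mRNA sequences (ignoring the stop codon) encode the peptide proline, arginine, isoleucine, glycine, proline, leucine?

Pro: 4 codons.
Arg: 6 codons.
Ile: 3 codons.
Gly: 4 codons.
Pro: 4 codons.
Leu: 6 codons.
4 × 6 × 3 × 4 × 4 × 6 = 6912.

6912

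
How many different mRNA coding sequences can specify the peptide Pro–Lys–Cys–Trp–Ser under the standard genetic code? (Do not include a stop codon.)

Pro: 4 codons.
Lys: 2 codons.
Cys: 2 codons.
Trp: 1 codon.
Ser: 6 codons.
4 × 2 × 2 × 1 × 6 = 96.

96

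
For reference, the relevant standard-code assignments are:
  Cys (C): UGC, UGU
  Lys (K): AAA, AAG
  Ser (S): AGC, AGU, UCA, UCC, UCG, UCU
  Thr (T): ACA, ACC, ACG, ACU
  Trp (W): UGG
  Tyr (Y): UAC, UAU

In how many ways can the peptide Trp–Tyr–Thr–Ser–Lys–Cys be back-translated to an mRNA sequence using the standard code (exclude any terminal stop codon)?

192

Trp: 1 codon.
Tyr: 2 codons.
Thr: 4 codons.
Ser: 6 codons.
Lys: 2 codons.
Cys: 2 codons.
1 × 2 × 4 × 6 × 2 × 2 = 192.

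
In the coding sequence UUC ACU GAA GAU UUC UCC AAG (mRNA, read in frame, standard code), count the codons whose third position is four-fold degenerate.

Codon 1 UUC (Phe): third position 2-fold.
Codon 2 ACU (Thr): third position 4-fold.
Codon 3 GAA (Glu): third position 2-fold.
Codon 4 GAU (Asp): third position 2-fold.
Codon 5 UUC (Phe): third position 2-fold.
Codon 6 UCC (Ser): third position 4-fold.
Codon 7 AAG (Lys): third position 2-fold.
Four-fold degenerate third positions: 2.

2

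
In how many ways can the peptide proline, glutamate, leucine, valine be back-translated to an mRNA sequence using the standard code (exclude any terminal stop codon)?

Pro: 4 codons.
Glu: 2 codons.
Leu: 6 codons.
Val: 4 codons.
4 × 2 × 6 × 4 = 192.

192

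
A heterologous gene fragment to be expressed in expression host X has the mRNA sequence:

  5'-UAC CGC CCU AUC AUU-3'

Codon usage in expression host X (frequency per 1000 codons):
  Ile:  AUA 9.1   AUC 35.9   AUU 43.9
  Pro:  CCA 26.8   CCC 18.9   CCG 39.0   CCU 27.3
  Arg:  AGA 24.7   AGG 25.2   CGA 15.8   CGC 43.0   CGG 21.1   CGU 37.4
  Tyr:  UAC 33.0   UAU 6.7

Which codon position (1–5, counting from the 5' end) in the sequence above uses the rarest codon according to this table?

Codon 1 UAC (Tyr): 33.0 per 1000.
Codon 2 CGC (Arg): 43.0 per 1000.
Codon 3 CCU (Pro): 27.3 per 1000.
Codon 4 AUC (Ile): 35.9 per 1000.
Codon 5 AUU (Ile): 43.9 per 1000.
Lowest frequency is 27.3 at codon 3.

3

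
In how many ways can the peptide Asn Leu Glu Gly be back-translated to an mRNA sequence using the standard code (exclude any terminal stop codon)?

Asn: 2 codons.
Leu: 6 codons.
Glu: 2 codons.
Gly: 4 codons.
2 × 6 × 2 × 4 = 96.

96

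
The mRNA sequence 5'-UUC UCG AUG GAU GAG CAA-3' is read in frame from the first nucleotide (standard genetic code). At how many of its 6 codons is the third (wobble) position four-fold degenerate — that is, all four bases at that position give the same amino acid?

Codon 1 UUC (Phe): third position 2-fold.
Codon 2 UCG (Ser): third position 4-fold.
Codon 3 AUG (Met): third position 1-fold.
Codon 4 GAU (Asp): third position 2-fold.
Codon 5 GAG (Glu): third position 2-fold.
Codon 6 CAA (Gln): third position 2-fold.
Four-fold degenerate third positions: 1.

1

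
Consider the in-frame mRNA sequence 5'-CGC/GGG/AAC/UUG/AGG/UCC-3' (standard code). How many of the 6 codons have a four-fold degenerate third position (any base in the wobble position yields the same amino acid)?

3

Codon 1 CGC (Arg): third position 4-fold.
Codon 2 GGG (Gly): third position 4-fold.
Codon 3 AAC (Asn): third position 2-fold.
Codon 4 UUG (Leu): third position 2-fold.
Codon 5 AGG (Arg): third position 2-fold.
Codon 6 UCC (Ser): third position 4-fold.
Four-fold degenerate third positions: 3.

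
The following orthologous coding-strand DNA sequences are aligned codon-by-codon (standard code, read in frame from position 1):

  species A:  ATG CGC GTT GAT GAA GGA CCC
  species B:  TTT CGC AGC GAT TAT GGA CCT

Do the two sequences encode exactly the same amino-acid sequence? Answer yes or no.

no

Codon 1: ATG Met / TTT Phe — nonsynonymous.
Codon 2: CGC Arg / CGC Arg — identical.
Codon 3: GTT Val / AGC Ser — nonsynonymous.
Codon 4: GAT Asp / GAT Asp — identical.
Codon 5: GAA Glu / TAT Tyr — nonsynonymous.
Codon 6: GGA Gly / GGA Gly — identical.
Codon 7: CCC Pro / CCT Pro — synonymous.
Nonsynonymous differences: 3 → different protein.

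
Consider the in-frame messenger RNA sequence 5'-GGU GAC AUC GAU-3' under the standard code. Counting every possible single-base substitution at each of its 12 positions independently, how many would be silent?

7

Codon 1 (GGU, Gly): 3 synonymous substitutions.
Codon 2 (GAC, Asp): 1 synonymous substitution.
Codon 3 (AUC, Ile): 2 synonymous substitutions.
Codon 4 (GAU, Asp): 1 synonymous substitution.
Total: 3 + 1 + 2 + 1 = 7.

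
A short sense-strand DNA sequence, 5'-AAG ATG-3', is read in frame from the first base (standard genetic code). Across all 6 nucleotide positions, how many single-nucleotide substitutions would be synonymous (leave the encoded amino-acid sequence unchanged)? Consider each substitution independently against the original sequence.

Codon 1 (AAG, Lys): 1 synonymous substitution.
Codon 2 (ATG, Met): 0 synonymous substitutions.
Total: 1 + 0 = 1.

1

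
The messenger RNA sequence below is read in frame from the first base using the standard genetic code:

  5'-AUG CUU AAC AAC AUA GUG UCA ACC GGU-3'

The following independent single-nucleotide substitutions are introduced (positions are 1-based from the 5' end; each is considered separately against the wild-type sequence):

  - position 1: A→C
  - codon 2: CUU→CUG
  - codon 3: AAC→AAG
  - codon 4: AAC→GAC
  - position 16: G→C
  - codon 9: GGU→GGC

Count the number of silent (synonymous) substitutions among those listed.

2

Codon 1: AUG (Met) → CUG (Leu) — missense.
Codon 2: CUU (Leu) → CUG (Leu) — synonymous.
Codon 3: AAC (Asn) → AAG (Lys) — missense.
Codon 4: AAC (Asn) → GAC (Asp) — missense.
Codon 6: GUG (Val) → CUG (Leu) — missense.
Codon 9: GGU (Gly) → GGC (Gly) — synonymous.
Synonymous: 2 of 6.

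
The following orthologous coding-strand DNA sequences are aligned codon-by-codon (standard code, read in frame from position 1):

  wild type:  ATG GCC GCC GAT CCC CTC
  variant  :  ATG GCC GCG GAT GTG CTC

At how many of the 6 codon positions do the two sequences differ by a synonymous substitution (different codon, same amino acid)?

1

Codon 1: ATG Met / ATG Met — identical.
Codon 2: GCC Ala / GCC Ala — identical.
Codon 3: GCC Ala / GCG Ala — synonymous.
Codon 4: GAT Asp / GAT Asp — identical.
Codon 5: CCC Pro / GTG Val — nonsynonymous.
Codon 6: CTC Leu / CTC Leu — identical.
Synonymous differences: 1.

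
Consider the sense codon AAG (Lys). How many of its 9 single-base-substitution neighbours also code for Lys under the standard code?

Position 1: none → 0 synonymous.
Position 2: none → 0 synonymous.
Position 3: AAA → 1 synonymous.
Total: 0 + 0 + 1 = 1.

1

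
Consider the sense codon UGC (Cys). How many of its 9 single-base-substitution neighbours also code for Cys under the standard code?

Position 1: none → 0 synonymous.
Position 2: none → 0 synonymous.
Position 3: UGU → 1 synonymous.
Total: 0 + 0 + 1 = 1.

1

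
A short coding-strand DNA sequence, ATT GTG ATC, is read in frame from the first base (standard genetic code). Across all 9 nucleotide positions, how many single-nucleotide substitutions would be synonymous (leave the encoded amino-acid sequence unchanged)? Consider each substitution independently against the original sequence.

Codon 1 (ATT, Ile): 2 synonymous substitutions.
Codon 2 (GTG, Val): 3 synonymous substitutions.
Codon 3 (ATC, Ile): 2 synonymous substitutions.
Total: 2 + 3 + 2 = 7.

7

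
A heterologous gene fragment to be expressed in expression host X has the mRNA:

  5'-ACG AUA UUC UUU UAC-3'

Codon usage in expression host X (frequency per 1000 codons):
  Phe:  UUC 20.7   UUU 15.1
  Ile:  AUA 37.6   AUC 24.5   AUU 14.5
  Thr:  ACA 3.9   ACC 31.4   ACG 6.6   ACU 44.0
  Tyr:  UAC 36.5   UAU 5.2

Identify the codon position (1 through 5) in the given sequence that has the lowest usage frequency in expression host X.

1

Codon 1 ACG (Thr): 6.6 per 1000.
Codon 2 AUA (Ile): 37.6 per 1000.
Codon 3 UUC (Phe): 20.7 per 1000.
Codon 4 UUU (Phe): 15.1 per 1000.
Codon 5 UAC (Tyr): 36.5 per 1000.
Lowest frequency is 6.6 at codon 1.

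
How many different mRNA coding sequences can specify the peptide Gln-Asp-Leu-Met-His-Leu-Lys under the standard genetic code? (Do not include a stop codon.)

Gln: 2 codons.
Asp: 2 codons.
Leu: 6 codons.
Met: 1 codon.
His: 2 codons.
Leu: 6 codons.
Lys: 2 codons.
2 × 2 × 6 × 1 × 2 × 6 × 2 = 576.

576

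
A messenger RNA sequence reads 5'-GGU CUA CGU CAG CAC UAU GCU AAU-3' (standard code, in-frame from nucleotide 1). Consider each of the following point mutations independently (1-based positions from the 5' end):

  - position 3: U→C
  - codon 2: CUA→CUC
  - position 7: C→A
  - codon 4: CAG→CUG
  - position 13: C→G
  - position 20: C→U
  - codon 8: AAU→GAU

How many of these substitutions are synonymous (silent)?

2

Codon 1: GGU (Gly) → GGC (Gly) — synonymous.
Codon 2: CUA (Leu) → CUC (Leu) — synonymous.
Codon 3: CGU (Arg) → AGU (Ser) — missense.
Codon 4: CAG (Gln) → CUG (Leu) — missense.
Codon 5: CAC (His) → GAC (Asp) — missense.
Codon 7: GCU (Ala) → GUU (Val) — missense.
Codon 8: AAU (Asn) → GAU (Asp) — missense.
Synonymous: 2 of 7.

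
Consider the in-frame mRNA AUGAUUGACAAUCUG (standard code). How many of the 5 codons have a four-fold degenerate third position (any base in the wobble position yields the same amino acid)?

Codon 1 AUG (Met): third position 1-fold.
Codon 2 AUU (Ile): third position 3-fold.
Codon 3 GAC (Asp): third position 2-fold.
Codon 4 AAU (Asn): third position 2-fold.
Codon 5 CUG (Leu): third position 4-fold.
Four-fold degenerate third positions: 1.

1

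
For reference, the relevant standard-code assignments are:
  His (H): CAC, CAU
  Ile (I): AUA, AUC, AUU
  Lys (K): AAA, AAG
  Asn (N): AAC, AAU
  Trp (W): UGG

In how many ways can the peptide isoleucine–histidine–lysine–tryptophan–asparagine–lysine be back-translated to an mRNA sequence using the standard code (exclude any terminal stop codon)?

Ile: 3 codons.
His: 2 codons.
Lys: 2 codons.
Trp: 1 codon.
Asn: 2 codons.
Lys: 2 codons.
3 × 2 × 2 × 1 × 2 × 2 = 48.

48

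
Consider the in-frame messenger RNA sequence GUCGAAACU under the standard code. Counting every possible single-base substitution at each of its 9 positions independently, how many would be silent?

7

Codon 1 (GUC, Val): 3 synonymous substitutions.
Codon 2 (GAA, Glu): 1 synonymous substitution.
Codon 3 (ACU, Thr): 3 synonymous substitutions.
Total: 3 + 1 + 3 = 7.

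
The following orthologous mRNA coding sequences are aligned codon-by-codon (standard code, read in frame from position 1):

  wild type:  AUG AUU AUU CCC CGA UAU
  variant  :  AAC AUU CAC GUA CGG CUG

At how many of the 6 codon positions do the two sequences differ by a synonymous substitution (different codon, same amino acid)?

Codon 1: AUG Met / AAC Asn — nonsynonymous.
Codon 2: AUU Ile / AUU Ile — identical.
Codon 3: AUU Ile / CAC His — nonsynonymous.
Codon 4: CCC Pro / GUA Val — nonsynonymous.
Codon 5: CGA Arg / CGG Arg — synonymous.
Codon 6: UAU Tyr / CUG Leu — nonsynonymous.
Synonymous differences: 1.

1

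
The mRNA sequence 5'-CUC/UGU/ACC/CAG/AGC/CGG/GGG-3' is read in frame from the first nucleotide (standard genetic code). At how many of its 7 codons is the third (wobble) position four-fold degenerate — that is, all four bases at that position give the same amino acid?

4

Codon 1 CUC (Leu): third position 4-fold.
Codon 2 UGU (Cys): third position 2-fold.
Codon 3 ACC (Thr): third position 4-fold.
Codon 4 CAG (Gln): third position 2-fold.
Codon 5 AGC (Ser): third position 2-fold.
Codon 6 CGG (Arg): third position 4-fold.
Codon 7 GGG (Gly): third position 4-fold.
Four-fold degenerate third positions: 4.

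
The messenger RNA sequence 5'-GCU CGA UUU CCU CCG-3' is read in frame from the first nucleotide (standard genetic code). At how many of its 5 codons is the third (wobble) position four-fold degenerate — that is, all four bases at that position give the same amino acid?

4

Codon 1 GCU (Ala): third position 4-fold.
Codon 2 CGA (Arg): third position 4-fold.
Codon 3 UUU (Phe): third position 2-fold.
Codon 4 CCU (Pro): third position 4-fold.
Codon 5 CCG (Pro): third position 4-fold.
Four-fold degenerate third positions: 4.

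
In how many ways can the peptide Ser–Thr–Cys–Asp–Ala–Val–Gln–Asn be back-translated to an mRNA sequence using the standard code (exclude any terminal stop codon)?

Ser: 6 codons.
Thr: 4 codons.
Cys: 2 codons.
Asp: 2 codons.
Ala: 4 codons.
Val: 4 codons.
Gln: 2 codons.
Asn: 2 codons.
6 × 4 × 2 × 2 × 4 × 4 × 2 × 2 = 6144.

6144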